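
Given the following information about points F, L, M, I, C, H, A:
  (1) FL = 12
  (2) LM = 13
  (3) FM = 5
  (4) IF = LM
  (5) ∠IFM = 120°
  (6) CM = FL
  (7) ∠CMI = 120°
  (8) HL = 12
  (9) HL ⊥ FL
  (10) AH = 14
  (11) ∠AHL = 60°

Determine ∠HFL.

Step 1: By the law of cosines on triangle FLH: FH² = 12² + 12² − 2·12·12·cos(90°) = 288, so FH = 12·√2.
Step 2: By the inverse law of cosines on triangle HFL: cos(∠HFL) = ((12·√2)² + 12² − 12²) / (2·12·√2·12) = 288/407.29 = 0.7071, so ∠HFL = 45°.

Therefore, the measure of angle ∠HFL = 45°.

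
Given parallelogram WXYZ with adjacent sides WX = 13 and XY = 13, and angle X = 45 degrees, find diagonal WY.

The diagonal of a parallelogram can be found by treating two adjacent sides and the diagonal as a triangle.
Applying the law of cosines with sides 13, 13 and included angle 45°:
d^2 = 169 + 169 - 338*cos(45°) = 338 - 169*sqrt(2)
d = 13*sqrt(2 - sqrt(2))

13*sqrt(2 - sqrt(2))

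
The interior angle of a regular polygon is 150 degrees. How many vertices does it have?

Exterior angle = 180 - 150 = 30. n = 360 / 30 = 12.

12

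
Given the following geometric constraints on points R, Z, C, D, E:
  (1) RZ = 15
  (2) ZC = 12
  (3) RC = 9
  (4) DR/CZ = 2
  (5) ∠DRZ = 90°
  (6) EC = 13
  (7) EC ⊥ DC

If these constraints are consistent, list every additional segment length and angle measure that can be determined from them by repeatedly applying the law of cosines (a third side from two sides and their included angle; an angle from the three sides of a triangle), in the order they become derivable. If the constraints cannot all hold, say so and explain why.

The constraints are consistent. Derivable facts, in order:
After 1 step:
- ZD = 3·√89
- ∠CRZ = 53.13°
- ∠CZR = 36.87°
- ∠RCZ = 90°
After 2 steps:
- ∠DZR = 57.99°
- ∠RDZ = 32.01°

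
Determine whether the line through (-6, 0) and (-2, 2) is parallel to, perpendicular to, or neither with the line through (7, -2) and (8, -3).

Slope of line 1: m1 = (2 - 0)/(-2 - -6) = 2/4 = 1/2
Slope of line 2: m2 = (-3 - -2)/(8 - 7) = -1/1 = -1
For parallel lines we need equal slopes: 1/2 != -1.
For perpendicular lines we need m1*m2 = -1: (1/2)(-1) = -1/2 != -1.
Since neither condition holds, the lines are neither parallel nor perpendicular.

Neither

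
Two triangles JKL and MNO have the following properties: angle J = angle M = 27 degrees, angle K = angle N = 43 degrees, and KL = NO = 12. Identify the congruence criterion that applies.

Consider the given information: angle J = angle M = 27 degrees, angle K = angle N = 43 degrees, and KL = NO = 12
This is not SSS or ASA: SSS requires all three pairs of sides, but we don't have that. ASA requires two angles and the side between them.
The correct criterion is AAS. Two pairs of corresponding angles and a non-included side are equal (Angle-Angle-Side).

AAS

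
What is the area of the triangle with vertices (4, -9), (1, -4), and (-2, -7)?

Shoelace: Area = (1/2)|4(-4--7) + 1(-7--9) + -2(-9--4)| = (1/2)(24) = 12

12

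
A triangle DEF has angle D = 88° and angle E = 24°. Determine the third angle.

Let angle F = x. Then 88 + 24 + x = 180.
x = 180 - 112 = 68 degrees.

68 degrees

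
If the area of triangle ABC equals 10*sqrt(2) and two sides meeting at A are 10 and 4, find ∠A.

sin(C) = 2 * 10*sqrt(2) / (10 * 4) = sqrt(2)/2, so C = arcsin(sqrt(2)/2) = 45°.
Since sin(180° - C) = sin(C), the obtuse angle 135° gives the same area, so C = 45° or C = 135°.

45° or 135°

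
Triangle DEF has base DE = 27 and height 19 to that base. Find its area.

A triangle's area is half the area of a rectangle with the same base and height.
Area = (1/2) * 27 * 19 = 513/2.

513/2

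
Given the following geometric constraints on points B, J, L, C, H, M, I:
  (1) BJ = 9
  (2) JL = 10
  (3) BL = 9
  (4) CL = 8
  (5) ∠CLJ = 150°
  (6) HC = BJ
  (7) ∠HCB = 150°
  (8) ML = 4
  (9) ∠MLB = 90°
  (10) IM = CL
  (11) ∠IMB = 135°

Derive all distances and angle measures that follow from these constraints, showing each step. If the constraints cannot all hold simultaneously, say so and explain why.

The constraints are consistent.

From the given relations:
  HC = BJ = 9
  IM = CL = 8

Step 1: From BL = 9, LM = 4, and ∠BLM = 90°, by the law of cosines:
  BM² = BL² + LM² - 2·BL·LM·cos(90°) = 81 + 16 - 0 = 97
  BM = √97

Step 2: From JL = 10, LC = 8, and ∠JLC = 150°, by the law of cosines:
  JC² = JL² + LC² - 2·JL·LC·cos(150°) = 100 + 64 + 138.6 = 302.6
  JC ≈ 17.39

Step 3: From BJ = 9, BL = 9, JL = 10, by the inverse law of cosines:
  cos(∠JBL) = (BJ² + BL² - JL²) / (2·BJ·BL)
  ∠JBL = 67.5°

Step 4: From JB = 9, JL = 10, BL = 9, by the inverse law of cosines:
  cos(∠BJL) = (JB² + JL² - BL²) / (2·JB·JL)
  ∠BJL = 56.25°

Step 5: From LB = 9, LJ = 10, BJ = 9, by the inverse law of cosines:
  cos(∠BLJ) = (LB² + LJ² - BJ²) / (2·LB·LJ)
  ∠BLJ = 56.25°

Step 6: From BM = √97, MI = 8, and ∠BMI = 135°, by the law of cosines:
  BI² = BM² + MI² - 2·BM·MI·cos(135°) = 97 + 64 + 111.4 = 272.4
  BI ≈ 16.51

Step 7: From BL = 9, BM = √97, LM = 4, by the inverse law of cosines:
  cos(∠LBM) = (BL² + BM² - LM²) / (2·BL·BM)
  ∠LBM = 23.96°

Step 8: From JC = 17.39, JL = 10, CL = 8, by the inverse law of cosines:
  cos(∠CJL) = (JC² + JL² - CL²) / (2·JC·JL)
  ∠CJL = 13.29°

Step 9: From CJ = 17.39, CL = 8, JL = 10, by the inverse law of cosines:
  cos(∠JCL) = (CJ² + CL² - JL²) / (2·CJ·CL)
  ∠JCL = 16.71°

Step 10: From MB = √97, ML = 4, BL = 9, by the inverse law of cosines:
  cos(∠BML) = (MB² + ML² - BL²) / (2·MB·ML)
  ∠BML = 66.04°

Step 11: From BI = 16.51, BM = √97, IM = 8, by the inverse law of cosines:
  cos(∠IBM) = (BI² + BM² - IM²) / (2·BI·BM)
  ∠IBM = 20.04°

Step 12: From IB = 16.51, IM = 8, BM = √97, by the inverse law of cosines:
  cos(∠BIM) = (IB² + IM² - BM²) / (2·IB·IM)
  ∠BIM = 24.96°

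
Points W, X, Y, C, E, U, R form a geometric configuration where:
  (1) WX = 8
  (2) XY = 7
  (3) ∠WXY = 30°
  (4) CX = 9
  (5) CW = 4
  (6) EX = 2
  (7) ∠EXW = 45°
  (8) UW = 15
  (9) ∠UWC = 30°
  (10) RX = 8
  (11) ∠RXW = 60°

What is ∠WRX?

Step 1: By the law of cosines on triangle RXW: RW² = 8² + 8² − 2·8·8·cos(60°) = 64, so RW = 8.
Step 2: By the inverse law of cosines on triangle WRX: cos(∠WRX) = (8² + 8² − 8²) / (2·8·8) = 64/128 = 0.5, so ∠WRX = 60°.

Therefore, the measure of angle ∠WRX = 60°.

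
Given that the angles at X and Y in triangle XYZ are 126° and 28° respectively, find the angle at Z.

The interior angles sum to 180°: angle Z = 180 - 126 - 28 = 26°.
The triangle is obtuse (angles 126°, 28°, 26°).

26 degrees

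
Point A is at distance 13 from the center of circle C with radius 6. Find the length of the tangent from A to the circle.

Let T be the point of tangency. Then CT ⊥ AT (radius ⊥ tangent).
In right triangle CTA: CA² = CT² + AT²
13² = 6² + AT²
AT² = 133, AT = sqrt(133)

sqrt(133)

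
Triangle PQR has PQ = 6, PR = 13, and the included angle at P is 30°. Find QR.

Law of cosines: QR^2 = 6^2 + 13^2 - 2(6)(13)cos(30°) = 205 - 78*sqrt(3), so QR = sqrt(205 - 78*sqrt(3)).

sqrt(205 - 78*sqrt(3))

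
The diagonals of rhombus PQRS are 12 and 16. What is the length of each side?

The diagonals of a rhombus bisect each other at right angles.
Half-diagonals: 12/2 = 6 and 16/2 = 8
side = sqrt(6^2 + 8^2)
side = sqrt(36 + 64)
side = sqrt(100) = 10

10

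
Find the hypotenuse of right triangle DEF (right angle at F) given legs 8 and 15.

DE = sqrt(8^2 + 15^2) = sqrt(289) = 17

17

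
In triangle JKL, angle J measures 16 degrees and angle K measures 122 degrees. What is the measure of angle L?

Let angle L = x. Then 16 + 122 + x = 180.
x = 180 - 138 = 42 degrees.

42 degrees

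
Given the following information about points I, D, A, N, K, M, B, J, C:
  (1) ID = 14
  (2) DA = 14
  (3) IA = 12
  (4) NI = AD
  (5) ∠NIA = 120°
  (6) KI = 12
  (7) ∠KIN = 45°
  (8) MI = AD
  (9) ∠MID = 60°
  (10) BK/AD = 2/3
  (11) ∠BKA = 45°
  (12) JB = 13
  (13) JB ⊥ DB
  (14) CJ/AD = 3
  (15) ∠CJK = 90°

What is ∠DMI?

From the given relations: MI = AD = 14.
Step 1: By the law of cosines on triangle MID: MD² = 14² + 14² − 2·14·14·cos(60°) = 196, so MD = 14.
Step 2: By the inverse law of cosines on triangle DMI: cos(∠DMI) = (14² + 14² − 14²) / (2·14·14) = 196/392 = 0.5, so ∠DMI = 60°.

Therefore, the measure of angle ∠DMI = 60°.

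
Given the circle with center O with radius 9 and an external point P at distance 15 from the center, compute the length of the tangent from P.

The tangent, radius, and line from the external point to the center form a right triangle.
The right angle is where the tangent meets the radius.
By the Pythagorean theorem: tangent² + 9² = 15²
tangent² = 225 - 81 = 144
tangent = 12

12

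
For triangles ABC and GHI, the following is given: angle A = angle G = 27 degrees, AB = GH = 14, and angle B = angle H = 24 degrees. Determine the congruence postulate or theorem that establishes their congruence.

The given information matches ASA: Two pairs of corresponding angles and the included side are equal (Angle-Side-Angle).

ASA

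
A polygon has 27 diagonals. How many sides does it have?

Using d = n(n - 3)/2, we solve 27 = n(n - 3)/2.
So n(n - 3) = 54.
Testing n = 9: 9 * 6 = 54 = 54. Correct.
The polygon has 9 sides.

9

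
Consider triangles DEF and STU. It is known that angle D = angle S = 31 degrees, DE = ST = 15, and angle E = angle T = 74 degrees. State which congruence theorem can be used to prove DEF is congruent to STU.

Consider the given information: angle D = angle S = 31 degrees, DE = ST = 15, and angle E = angle T = 74 degrees
This is not AAS or HL: AAS requires two angles and a non-included side. HL only applies to right triangles with matching hypotenuse and leg.
The correct criterion is ASA. Two pairs of corresponding angles and the included side are equal (Angle-Side-Angle).

ASA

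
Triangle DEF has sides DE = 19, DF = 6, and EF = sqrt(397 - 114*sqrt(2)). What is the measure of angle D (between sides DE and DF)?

By the inverse law of cosines: cos(D) = (DE² + DF² - EF²) / (2 × DE × DF)
cos(D) = (19² + 6² - (sqrt(397 - 114*sqrt(2)))²) / (2 × 19 × 6)
cos(D) = (361 + 36 - (397 - 114*sqrt(2))) / 228
cos(D) = sqrt(2)/2
D = arccos(sqrt(2)/2) = 45°

45°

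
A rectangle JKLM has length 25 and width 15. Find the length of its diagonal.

d = sqrt(25^2 + 15^2) = sqrt(850) = 5*sqrt(34)

5*sqrt(34)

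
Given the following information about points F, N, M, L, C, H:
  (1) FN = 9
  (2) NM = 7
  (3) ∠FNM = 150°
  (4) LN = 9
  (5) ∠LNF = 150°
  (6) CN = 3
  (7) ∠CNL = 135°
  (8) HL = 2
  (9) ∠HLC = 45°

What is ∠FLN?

Step 1: By the law of cosines on triangle LNF: LF² = 9² + 9² − 2·9·9·cos(150°) = 302.3, so LF ≈ 17.39.
Step 2: By the inverse law of cosines on triangle FLN: cos(∠FLN) = (17.39² + 9² − 9²) / (2·17.39·9) = 302.3/312.96 = 0.9659, so ∠FLN = 15°.

Therefore, the measure of angle ∠FLN = 15°.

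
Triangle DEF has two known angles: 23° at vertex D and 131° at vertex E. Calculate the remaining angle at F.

Let angle F = x. Then 23 + 131 + x = 180.
x = 180 - 154 = 26 degrees.

26 degrees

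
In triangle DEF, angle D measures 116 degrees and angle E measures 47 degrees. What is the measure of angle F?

By the triangle angle sum property, the three interior angles of any triangle add up to 180°.
We know angle D = 116° and angle E = 47°, so their sum is 163°.
Therefore angle F = 180° - 163° = 17°.

17 degrees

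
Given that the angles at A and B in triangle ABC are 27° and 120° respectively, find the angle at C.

Let angle C = x. Then 27 + 120 + x = 180.
x = 180 - 147 = 33 degrees.

33 degrees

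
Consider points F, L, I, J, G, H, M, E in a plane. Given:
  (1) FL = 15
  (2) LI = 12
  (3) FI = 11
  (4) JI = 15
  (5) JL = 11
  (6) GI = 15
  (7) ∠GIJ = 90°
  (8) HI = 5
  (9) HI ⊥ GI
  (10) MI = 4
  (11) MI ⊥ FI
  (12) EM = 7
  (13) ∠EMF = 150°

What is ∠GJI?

Step 1: By the law of cosines on triangle JIG: JG² = 15² + 15² − 2·15·15·cos(90°) = 450, so JG = 15·√2.
Step 2: By the inverse law of cosines on triangle GJI: cos(∠GJI) = ((15·√2)² + 15² − 15²) / (2·15·√2·15) = 450/636.4 = 0.7071, so ∠GJI = 45°.

Therefore, the measure of angle ∠GJI = 45°.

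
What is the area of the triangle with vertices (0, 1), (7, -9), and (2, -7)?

Using the Shoelace formula for a triangle:
Area = (1/2)|x0(y1 - y2) + x1(y2 - y0) + x2(y0 - y1)|
Area = (1/2)|0(-9 - -7) + 7(-7 - 1) + 2(1 - -9)|
Area = (1/2)|0 + -56 + 20|
Area = (1/2)|-36|
Area = (1/2)(36)
Area = 18

18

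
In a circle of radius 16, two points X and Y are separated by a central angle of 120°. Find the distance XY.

Drop a perpendicular from the center to the chord, bisecting both the chord and the central angle.
Each half-chord = r sin(θ/2) = 16 sin(60°).
The full chord = 2 × 16 × sin(60°) = 16*sqrt(3).

16*sqrt(3)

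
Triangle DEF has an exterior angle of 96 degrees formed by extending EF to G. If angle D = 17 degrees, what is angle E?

The exterior angle theorem states that an exterior angle equals the sum of the two non-adjacent interior angles.
So 96 = 17 + angle E, which gives angle E = 96 - 17 = 79 degrees.

79 degrees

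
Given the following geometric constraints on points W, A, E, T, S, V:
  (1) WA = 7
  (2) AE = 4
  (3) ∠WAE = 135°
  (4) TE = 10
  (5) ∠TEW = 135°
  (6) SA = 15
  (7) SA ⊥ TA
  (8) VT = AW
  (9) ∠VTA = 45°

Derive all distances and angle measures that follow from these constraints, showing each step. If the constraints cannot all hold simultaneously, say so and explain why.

The constraints are consistent.

From the given relations:
  VT = AW = 7

Step 1: From WA = 7, AE = 4, and ∠WAE = 135°, by the law of cosines:
  WE² = WA² + AE² - 2·WA·AE·cos(135°) = 49 + 16 + 39.6 = 104.6
  WE ≈ 10.23

Step 2: From WE = 10.23, ET = 10, and ∠WET = 135°, by the law of cosines:
  WT² = WE² + ET² - 2·WE·ET·cos(135°) = 104.6 + 100 + 144.6 = 349.2
  WT ≈ 18.69

Step 3: From WA = 7, WE = 10.23, AE = 4, by the inverse law of cosines:
  cos(∠AWE) = (WA² + WE² - AE²) / (2·WA·WE)
  ∠AWE = 16.05°

Step 4: From EA = 4, EW = 10.23, AW = 7, by the inverse law of cosines:
  cos(∠AEW) = (EA² + EW² - AW²) / (2·EA·EW)
  ∠AEW = 28.95°

Step 5: From WE = 10.23, WT = 18.69, ET = 10, by the inverse law of cosines:
  cos(∠EWT) = (WE² + WT² - ET²) / (2·WE·WT)
  ∠EWT = 22.23°

Step 6: From TE = 10, TW = 18.69, EW = 10.23, by the inverse law of cosines:
  cos(∠ETW) = (TE² + TW² - EW²) / (2·TE·TW)
  ∠ETW = 22.77°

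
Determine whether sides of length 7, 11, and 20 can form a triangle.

Check the triangle inequality: 7 + 11 = 18 ≤ 20.
Since the sum of two sides does not exceed the third, no triangle can be formed.

No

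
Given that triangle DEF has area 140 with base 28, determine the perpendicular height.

Rearranging the area formula Area = (1/2) * base * height:
height = 2 * Area / base = 2 * 140 / 28 = 10.

10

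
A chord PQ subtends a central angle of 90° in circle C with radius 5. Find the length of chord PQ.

Chord length = 2r sin(θ/2)
= 2 × 5 × sin(90°/2)
= 2 × 5 × sin(45°)
= 5*sqrt(2)

5*sqrt(2)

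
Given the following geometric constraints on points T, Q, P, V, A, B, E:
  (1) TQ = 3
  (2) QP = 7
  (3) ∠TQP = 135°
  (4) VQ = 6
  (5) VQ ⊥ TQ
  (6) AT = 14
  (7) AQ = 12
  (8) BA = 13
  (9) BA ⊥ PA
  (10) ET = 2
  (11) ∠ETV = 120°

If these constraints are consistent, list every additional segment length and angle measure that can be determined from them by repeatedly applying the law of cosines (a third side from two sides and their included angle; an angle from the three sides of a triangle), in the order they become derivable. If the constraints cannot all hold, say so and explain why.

The constraints are consistent. Derivable facts, in order:
After 1 step:
- TP ≈ 9.36
- TV = 3·√5
- ∠AQT = 126.67°
- ∠ATQ = 43.43°
- ∠QAT = 9.9°
After 2 steps:
- VE ≈ 7.9
- ∠PTQ = 31.91°
- ∠QPT = 13.09°
- ∠QTV = 63.43°
- ∠QVT = 26.57°
After 3 steps:
- ∠EVT = 12.66°
- ∠TEV = 47.34°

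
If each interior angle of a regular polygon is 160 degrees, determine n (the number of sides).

Exterior angle = 180 - 160 = 20. n = 360 / 20 = 18.

18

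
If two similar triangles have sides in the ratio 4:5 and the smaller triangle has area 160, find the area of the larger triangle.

For similar figures, the area ratio equals the square of the side ratio.
Side ratio (the smaller triangle to the larger triangle) = 4:5, so area ratio = 4^2:5^2 = 16:25.
If the area of the smaller triangle is 160, then the area of the larger triangle = 160 * (25/16) = 250.

250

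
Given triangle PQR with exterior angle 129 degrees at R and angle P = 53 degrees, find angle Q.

By the exterior angle theorem: exterior angle = sum of remote interior angles.
129 = 53 + angle Q
angle Q = 129 - 53 = 76 degrees

76 degrees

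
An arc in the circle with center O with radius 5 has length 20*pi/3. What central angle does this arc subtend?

The full circumference is 2πr = 10*pi.
The arc is 20*pi/3 / 10*pi = 2/3 of the full circle.
So the central angle = 2/3 × 360° = 240°.

240°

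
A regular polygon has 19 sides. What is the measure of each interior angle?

Each interior angle of a regular n-gon is (n - 2) * 180 / n.
For n = 19: (19 - 2) * 180 / 19 = 3060/19 = 3060/19 degrees.

3060/19 degrees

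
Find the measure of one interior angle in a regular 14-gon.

Each interior angle of a regular n-gon is (n - 2) * 180 / n.
For n = 14: (14 - 2) * 180 / 14 = 2160/14 = 1080/7 degrees.

1080/7 degrees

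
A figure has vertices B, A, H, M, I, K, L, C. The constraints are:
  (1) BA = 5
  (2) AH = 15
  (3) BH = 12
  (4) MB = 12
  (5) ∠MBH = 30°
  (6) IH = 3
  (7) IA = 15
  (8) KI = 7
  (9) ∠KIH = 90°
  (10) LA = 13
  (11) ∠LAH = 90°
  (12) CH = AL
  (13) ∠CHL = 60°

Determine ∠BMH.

Step 1: By the law of cosines on triangle MBH: MH² = 12² + 12² − 2·12·12·cos(30°) = 38.58, so MH ≈ 6.21.
Step 2: By the inverse law of cosines on triangle BMH: cos(∠BMH) = (12² + 6.21² − 12²) / (2·12·6.21) = 38.58/149.08 = 0.2588, so ∠BMH = 75°.

Therefore, the measure of angle ∠BMH = 75°.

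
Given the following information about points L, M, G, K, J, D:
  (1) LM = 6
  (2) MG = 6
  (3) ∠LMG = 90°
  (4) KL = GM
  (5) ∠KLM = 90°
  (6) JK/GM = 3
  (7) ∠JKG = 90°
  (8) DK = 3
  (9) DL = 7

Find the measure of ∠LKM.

From the given relations: KL = GM = 6.
Step 1: By the law of cosines on triangle KLM: KM² = 6² + 6² − 2·6·6·cos(90°) = 72, so KM = 6·√2.
Step 2: By the inverse law of cosines on triangle LKM: cos(∠LKM) = (6² + (6·√2)² − 6²) / (2·6·6·√2) = 72/101.82 = 0.7071, so ∠LKM = 45°.

Therefore, the measure of angle ∠LKM = 45°.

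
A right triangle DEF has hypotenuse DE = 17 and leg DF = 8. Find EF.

EF = sqrt(17^2 - 8^2) = sqrt(225) = 15

15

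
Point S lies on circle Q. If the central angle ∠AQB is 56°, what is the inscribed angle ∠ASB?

An inscribed angle intercepts an arc from a point on the circle, while the central angle intercepts the same arc from the center.
The inscribed angle is always half the central angle: 56° / 2 = 28°.

28°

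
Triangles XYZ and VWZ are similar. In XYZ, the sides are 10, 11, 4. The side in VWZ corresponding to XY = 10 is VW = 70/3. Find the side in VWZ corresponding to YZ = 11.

Since the triangles are similar, the ratio of corresponding sides is constant.
Scale factor k = VW / XY = 70/3 / 10 = 7/3
WZ = k * YZ = 7/3 * 11 = 77/3

77/3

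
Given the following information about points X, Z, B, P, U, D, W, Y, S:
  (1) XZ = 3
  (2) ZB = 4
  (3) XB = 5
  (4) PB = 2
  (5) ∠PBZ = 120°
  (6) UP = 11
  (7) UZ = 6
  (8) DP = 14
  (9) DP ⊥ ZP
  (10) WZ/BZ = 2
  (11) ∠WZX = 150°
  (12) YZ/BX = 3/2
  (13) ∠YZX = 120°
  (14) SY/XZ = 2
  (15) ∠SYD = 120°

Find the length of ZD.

Step 1: By the law of cosines on triangle ZBP: ZP² = 4² + 2² − 2·4·2·cos(120°) = 28, so ZP = 2·√7.
Step 2: By the law of cosines on triangle ZPD: ZD² = (2·√7)² + 14² − 2·2·√7·14·cos(90°) = 224, so ZD = 4·√14.

Therefore, the length of ZD = 4·√14.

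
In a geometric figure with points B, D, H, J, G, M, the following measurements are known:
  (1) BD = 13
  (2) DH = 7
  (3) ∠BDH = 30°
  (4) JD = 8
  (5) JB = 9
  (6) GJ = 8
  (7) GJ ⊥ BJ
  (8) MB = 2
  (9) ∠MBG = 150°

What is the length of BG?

Step 1: By the law of cosines on triangle BJG: BG² = 9² + 8² − 2·9·8·cos(90°) = 145, so BG = √145.

Therefore, the length of BG = √145.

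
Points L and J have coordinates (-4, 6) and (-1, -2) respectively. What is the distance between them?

d = sqrt((-1 - -4)^2 + (-2 - 6)^2)
d = sqrt(3^2 + -8^2)
d = sqrt(9 + 64)
d = sqrt(73)

sqrt(73)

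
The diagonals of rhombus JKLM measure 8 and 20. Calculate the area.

Area = (8 * 20) / 2 = 160 / 2 = 80

80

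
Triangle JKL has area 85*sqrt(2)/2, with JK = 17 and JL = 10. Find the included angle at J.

sin(C) = 2 * 85*sqrt(2)/2 / (17 * 10) = sqrt(2)/2, so C = arcsin(sqrt(2)/2) = 45°.
Since sin(180° - C) = sin(C), the obtuse angle 135° gives the same area, so C = 45° or C = 135°.

45° or 135°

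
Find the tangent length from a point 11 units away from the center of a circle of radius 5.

tangent = √(d² - r²) = √(11² - 5²) = √(121 - 25) = √96 = 4*sqrt(6)

4*sqrt(6)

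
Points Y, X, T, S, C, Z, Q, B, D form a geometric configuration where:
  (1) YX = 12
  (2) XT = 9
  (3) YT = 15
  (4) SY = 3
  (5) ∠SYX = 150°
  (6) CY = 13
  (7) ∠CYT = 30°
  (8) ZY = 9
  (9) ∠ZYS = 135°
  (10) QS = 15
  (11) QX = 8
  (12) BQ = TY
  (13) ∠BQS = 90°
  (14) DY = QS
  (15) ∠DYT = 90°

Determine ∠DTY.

From the given relations: DY = QS = 15.
Step 1: By the law of cosines on triangle TYD: TD² = 15² + 15² − 2·15·15·cos(90°) = 450, so TD = 15·√2.
Step 2: By the inverse law of cosines on triangle DTY: cos(∠DTY) = ((15·√2)² + 15² − 15²) / (2·15·√2·15) = 450/636.4 = 0.7071, so ∠DTY = 45°.

Therefore, the measure of angle ∠DTY = 45°.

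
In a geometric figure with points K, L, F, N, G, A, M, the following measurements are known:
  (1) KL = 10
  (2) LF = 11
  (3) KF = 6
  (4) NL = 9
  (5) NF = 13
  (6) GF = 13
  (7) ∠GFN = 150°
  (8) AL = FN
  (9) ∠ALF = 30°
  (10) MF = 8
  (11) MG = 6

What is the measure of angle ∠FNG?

Step 1: By the law of cosines on triangle NFG: NG² = 13² + 13² − 2·13·13·cos(150°) = 630.72, so NG ≈ 25.11.
Step 2: By the inverse law of cosines on triangle FNG: cos(∠FNG) = (13² + 25.11² − 13²) / (2·13·25.11) = 630.72/652.97 = 0.9659, so ∠FNG = 15°.

Therefore, the measure of angle ∠FNG = 15°.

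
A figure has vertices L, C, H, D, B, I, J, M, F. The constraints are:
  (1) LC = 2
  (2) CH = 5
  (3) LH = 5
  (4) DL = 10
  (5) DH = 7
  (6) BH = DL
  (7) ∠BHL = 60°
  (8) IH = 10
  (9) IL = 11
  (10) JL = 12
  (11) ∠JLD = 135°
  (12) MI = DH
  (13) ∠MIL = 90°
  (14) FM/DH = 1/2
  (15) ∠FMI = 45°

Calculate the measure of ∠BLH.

From the given relations: BH = DL = 10.
Step 1: By the law of cosines on triangle LHB: LB² = 5² + 10² − 2·5·10·cos(60°) = 75, so LB = 5·√3.
Step 2: By the inverse law of cosines on triangle BLH: cos(∠BLH) = ((5·√3)² + 5² − 10²) / (2·5·√3·5) = 0/86.6 = 0, so ∠BLH = 90°.

Therefore, the measure of angle ∠BLH = 90°.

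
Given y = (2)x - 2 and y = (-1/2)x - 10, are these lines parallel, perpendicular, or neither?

Slope of line 1: m1 = 2
Slope of line 2: m2 = -1/2
Two lines are perpendicular when the product of their slopes is -1 (negative reciprocals).
m1 * m2 = (2) * (-1/2) = -1, confirming perpendicularity.

Perpendicular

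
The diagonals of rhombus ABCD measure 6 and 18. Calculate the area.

Area of a rhombus = (d1 * d2) / 2
Area = (6 * 18) / 2
Area = 108 / 2
Area = 54

54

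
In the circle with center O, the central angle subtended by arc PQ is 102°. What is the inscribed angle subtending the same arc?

By the inscribed angle theorem, the inscribed angle is half the central angle.
Inscribed angle = 102° / 2 = 51°

51°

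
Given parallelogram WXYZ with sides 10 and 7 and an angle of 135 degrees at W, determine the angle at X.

In a parallelogram, consecutive angles are supplementary (sum to 180°).
angle X = 180 - angle W
angle X = 180 - 135
angle X = 45 degrees

45 degrees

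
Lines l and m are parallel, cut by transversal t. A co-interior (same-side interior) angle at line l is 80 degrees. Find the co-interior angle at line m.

Co-interior angles (same-side interior) formed by parallel lines and a transversal are supplementary (sum to 180 degrees).
The given angle is 80 degrees.
The co-interior angle = 180 - 80 = 100 degrees.

100 degrees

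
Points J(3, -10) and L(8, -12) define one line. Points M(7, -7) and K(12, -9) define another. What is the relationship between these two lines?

Slope of line 1: m1 = (-12 - -10)/(8 - 3) = -2/5 = -2/5
Slope of line 2: m2 = (-9 - -7)/(12 - 7) = -2/5 = -2/5
m1 = m2, so the lines are parallel.

Parallel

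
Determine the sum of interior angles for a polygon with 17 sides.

The sum of interior angles of an n-sided polygon is (n - 2) * 180.
For n = 17: (17 - 2) * 180 = 15 * 180 = 2700 degrees.

2700 degrees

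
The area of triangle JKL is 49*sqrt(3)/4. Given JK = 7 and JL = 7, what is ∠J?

From the SAS area formula Area = (1/2)ab sin(C), rearranging gives sin(C) = 2*Area/(ab).
sin(C) = 2 * 49*sqrt(3)/4 / (49) = sqrt(3)/2.
Therefore C = arcsin(sqrt(3)/2) = 60°.
Since sin(180° - C) = sin(C), the obtuse angle 120° gives the same area, so C = 60° or C = 120°.

60° or 120°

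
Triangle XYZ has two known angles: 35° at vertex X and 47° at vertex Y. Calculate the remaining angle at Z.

By the triangle angle sum property, the three interior angles of any triangle add up to 180°.
We know angle X = 35° and angle Y = 47°, so their sum is 82°.
Therefore angle Z = 180° - 82° = 98°.

98 degrees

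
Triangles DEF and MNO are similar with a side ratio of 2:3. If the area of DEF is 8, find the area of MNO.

Area ratio = (2/3)^2 = 4/9. Area of MNO = 8 * 9/4 = 18.

18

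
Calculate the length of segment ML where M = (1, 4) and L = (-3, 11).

d = sqrt((-4)^2 + (7)^2) = sqrt(65)

sqrt(65)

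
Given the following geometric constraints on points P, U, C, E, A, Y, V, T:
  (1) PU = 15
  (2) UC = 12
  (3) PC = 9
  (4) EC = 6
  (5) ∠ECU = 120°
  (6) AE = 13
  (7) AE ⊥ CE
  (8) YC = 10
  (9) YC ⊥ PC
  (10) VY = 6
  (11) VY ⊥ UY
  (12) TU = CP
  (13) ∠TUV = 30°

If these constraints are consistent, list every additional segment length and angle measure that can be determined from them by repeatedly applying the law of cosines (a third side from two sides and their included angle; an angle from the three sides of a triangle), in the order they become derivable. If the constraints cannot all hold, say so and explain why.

The constraints are consistent. Derivable facts, in order:
After 1 step:
- CA ≈ 14.32
- PY = √181
- UE = 6·√7
- ∠CPU = 53.13°
- ∠CUP = 36.87°
- ∠PCU = 90°
After 2 steps:
- ∠ACE = 65.22°
- ∠CAE = 24.78°
- ∠CEU = 40.89°
- ∠CPY = 48.01°
- ∠CUE = 19.11°
- ∠CYP = 41.99°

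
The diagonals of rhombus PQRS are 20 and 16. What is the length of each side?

In a rhombus, the diagonals bisect each other perpendicularly, creating four congruent right triangles.
Each triangle has legs 10 (half of 20) and 8 (half of 16).
The hypotenuse of each right triangle is a side of the rhombus:
side = sqrt(10^2 + 8^2) = sqrt(164) = 2*sqrt(41)

2*sqrt(41)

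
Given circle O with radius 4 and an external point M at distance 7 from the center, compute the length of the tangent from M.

The tangent, radius, and line from the external point to the center form a right triangle.
The right angle is where the tangent meets the radius.
By the Pythagorean theorem: tangent² + 4² = 7²
tangent² = 49 - 16 = 33
tangent = sqrt(33)

sqrt(33)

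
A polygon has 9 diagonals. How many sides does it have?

Using d = n(n - 3)/2, we solve 9 = n(n - 3)/2.
So n(n - 3) = 18.
Testing n = 6: 6 * 3 = 18 = 18. Correct.
The polygon has 6 sides.

6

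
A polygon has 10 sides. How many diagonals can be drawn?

Each of the 10 vertices connects to 7 non-adjacent vertices via diagonals.
Total connections = 10 × 7 = 70, but each diagonal is counted twice.
Number of diagonals = 70 / 2 = 35.

35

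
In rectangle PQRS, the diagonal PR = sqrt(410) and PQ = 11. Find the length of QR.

Using the Pythagorean theorem: d^2 = a^2 + b^2
b^2 = d^2 - a^2
b^2 = 410 - 121
b^2 = 289
b = sqrt(289) = 17

17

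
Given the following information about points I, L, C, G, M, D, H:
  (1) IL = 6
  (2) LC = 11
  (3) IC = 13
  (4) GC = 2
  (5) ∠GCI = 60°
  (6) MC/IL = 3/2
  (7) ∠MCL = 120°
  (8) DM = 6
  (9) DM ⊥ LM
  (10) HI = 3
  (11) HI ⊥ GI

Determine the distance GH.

Step 1: By the law of cosines on triangle GCI: GI² = 2² + 13² − 2·2·13·cos(60°) = 147, so GI = 7·√3.
Step 2: By the law of cosines on triangle GIH: GH² = (7·√3)² + 3² − 2·7·√3·3·cos(90°) = 156, so GH = 2·√39.

Therefore, the length of GH = 2·√39.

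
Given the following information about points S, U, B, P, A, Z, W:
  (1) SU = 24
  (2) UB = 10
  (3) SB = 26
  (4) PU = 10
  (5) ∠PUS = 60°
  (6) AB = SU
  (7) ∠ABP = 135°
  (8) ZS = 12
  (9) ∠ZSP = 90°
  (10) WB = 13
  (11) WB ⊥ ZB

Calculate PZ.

Step 1: By the law of cosines on triangle SUP: SP² = 24² + 10² − 2·24·10·cos(60°) = 436, so SP = 2·√109.
Step 2: By the law of cosines on triangle PSZ: PZ² = (2·√109)² + 12² − 2·2·√109·12·cos(90°) = 580, so PZ = 2·√145.

Therefore, the length of PZ = 2·√145.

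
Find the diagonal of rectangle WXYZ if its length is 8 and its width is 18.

A rectangle's diagonal splits it into two right triangles, with the diagonal as the hypotenuse.
By the Pythagorean theorem, d^2 = 8^2 + 18^2 = 388.
Therefore d = sqrt(388) = 2*sqrt(97).

2*sqrt(97)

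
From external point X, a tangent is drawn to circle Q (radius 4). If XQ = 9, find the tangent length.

tangent = √(d² - r²) = √(9² - 4²) = √(81 - 16) = √65 = sqrt(65)

sqrt(65)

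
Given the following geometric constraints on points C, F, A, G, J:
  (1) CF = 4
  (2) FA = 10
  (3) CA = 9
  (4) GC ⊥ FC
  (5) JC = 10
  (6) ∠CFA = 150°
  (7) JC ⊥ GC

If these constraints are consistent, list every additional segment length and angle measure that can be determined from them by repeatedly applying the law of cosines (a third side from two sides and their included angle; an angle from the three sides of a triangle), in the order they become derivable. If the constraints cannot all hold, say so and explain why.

These constraints are not satisfiable: (1), (2) and (3) fix all three sides of triangle CFA, so by the law of cosines cos(∠CFA) = (4² + 10² − 9²) / (2·4·10) = 0.4375, i.e. ∠CFA ≈ 64.06°, which contradicts (6) ∠CFA = 150°. No planar figure meets all of them, so nothing further can be derived.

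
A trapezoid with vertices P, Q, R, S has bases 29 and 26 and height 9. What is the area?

Area of a trapezoid = (base1 + base2) * height / 2
Area = (29 + 26) * 9 / 2
Area = 55 * 9 / 2
Area = 495 / 2
Area = 495/2

495/2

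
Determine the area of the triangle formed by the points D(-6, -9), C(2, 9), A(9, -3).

Shoelace: Area = (1/2)|-6(9--3) + 2(-3--9) + 9(-9-9)| = (1/2)(222) = 111

111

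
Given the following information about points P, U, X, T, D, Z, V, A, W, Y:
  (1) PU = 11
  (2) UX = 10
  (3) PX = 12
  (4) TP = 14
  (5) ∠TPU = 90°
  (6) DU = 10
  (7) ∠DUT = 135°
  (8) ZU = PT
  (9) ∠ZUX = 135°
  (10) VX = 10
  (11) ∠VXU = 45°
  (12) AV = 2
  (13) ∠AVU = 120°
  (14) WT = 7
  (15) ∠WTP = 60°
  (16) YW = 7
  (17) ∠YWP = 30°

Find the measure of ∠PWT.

Step 1: By the law of cosines on triangle WTP: WP² = 7² + 14² − 2·7·14·cos(60°) = 147, so WP = 7·√3.
Step 2: By the inverse law of cosines on triangle PWT: cos(∠PWT) = ((7·√3)² + 7² − 14²) / (2·7·√3·7) = 0/169.74 = 0, so ∠PWT = 90°.

Therefore, the measure of angle ∠PWT = 90°.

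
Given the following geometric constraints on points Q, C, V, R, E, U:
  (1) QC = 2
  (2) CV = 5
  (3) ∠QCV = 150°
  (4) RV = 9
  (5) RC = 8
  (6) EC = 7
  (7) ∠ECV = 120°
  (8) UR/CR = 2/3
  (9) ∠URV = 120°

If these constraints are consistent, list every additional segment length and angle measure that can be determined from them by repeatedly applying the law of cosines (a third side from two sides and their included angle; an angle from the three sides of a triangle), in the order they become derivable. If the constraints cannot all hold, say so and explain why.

The constraints are consistent. Derivable facts, in order:
After 1 step:
- QV ≈ 6.81
- VE = √109
- VU ≈ 12.55
- ∠CRV = 33.56°
- ∠CVR = 62.18°
- ∠RCV = 84.26°
After 2 steps:
- ∠CEV = 24.5°
- ∠CQV = 21.55°
- ∠CVE = 35.5°
- ∠CVQ = 8.45°
- ∠RUV = 38.4°
- ∠RVU = 21.6°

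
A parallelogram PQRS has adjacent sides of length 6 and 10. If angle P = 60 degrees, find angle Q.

Opposite sides of a parallelogram are parallel, so consecutive angles form co-interior angles on a transversal.
Co-interior angles sum to 180°, giving angle Q = 180 - 60 = 120 degrees.

120 degrees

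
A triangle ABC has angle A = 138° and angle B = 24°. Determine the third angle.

By the triangle angle sum property, the three interior angles of any triangle add up to 180°.
We know angle A = 138° and angle B = 24°, so their sum is 162°.
Therefore angle C = 180° - 162° = 18°.

18 degrees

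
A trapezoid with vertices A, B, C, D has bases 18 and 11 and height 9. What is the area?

Area of a trapezoid = (base1 + base2) * height / 2
Area = (18 + 11) * 9 / 2
Area = 29 * 9 / 2
Area = 261 / 2
Area = 261/2

261/2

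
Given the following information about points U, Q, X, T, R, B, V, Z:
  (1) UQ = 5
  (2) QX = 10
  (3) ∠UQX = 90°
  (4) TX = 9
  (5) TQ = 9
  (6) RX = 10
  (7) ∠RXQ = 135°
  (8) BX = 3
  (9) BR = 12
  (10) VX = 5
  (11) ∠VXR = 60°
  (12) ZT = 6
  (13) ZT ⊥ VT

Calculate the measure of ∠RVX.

Step 1: By the law of cosines on triangle VXR: VR² = 5² + 10² − 2·5·10·cos(60°) = 75, so VR = 5·√3.
Step 2: By the inverse law of cosines on triangle RVX: cos(∠RVX) = ((5·√3)² + 5² − 10²) / (2·5·√3·5) = 0/86.6 = 0, so ∠RVX = 90°.

Therefore, the measure of angle ∠RVX = 90°.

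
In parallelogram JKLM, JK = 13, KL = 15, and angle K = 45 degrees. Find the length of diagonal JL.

Using the law of cosines:
d^2 = 13^2 + 15^2 - 2(13)(15)cos(45 degrees)
d^2 = 169 + 225 - 390*sqrt(2)/2
d^2 = 394 - 195*sqrt(2)
d = sqrt(394 - 195*sqrt(2))

sqrt(394 - 195*sqrt(2))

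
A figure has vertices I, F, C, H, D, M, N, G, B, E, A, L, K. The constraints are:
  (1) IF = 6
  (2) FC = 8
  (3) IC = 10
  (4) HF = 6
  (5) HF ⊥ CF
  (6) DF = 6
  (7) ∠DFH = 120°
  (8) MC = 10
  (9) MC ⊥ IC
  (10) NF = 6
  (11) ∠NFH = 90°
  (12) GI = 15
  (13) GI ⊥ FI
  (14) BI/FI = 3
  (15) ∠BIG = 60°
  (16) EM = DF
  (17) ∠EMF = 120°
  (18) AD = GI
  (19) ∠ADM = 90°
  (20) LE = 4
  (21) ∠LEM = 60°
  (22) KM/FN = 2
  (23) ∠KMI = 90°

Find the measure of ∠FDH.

Step 1: By the law of cosines on triangle DFH: DH² = 6² + 6² − 2·6·6·cos(120°) = 108, so DH = 6·√3.
Step 2: By the inverse law of cosines on triangle FDH: cos(∠FDH) = (6² + (6·√3)² − 6²) / (2·6·6·√3) = 108/124.71 = 0.866, so ∠FDH = 30°.

Therefore, the measure of angle ∠FDH = 30°.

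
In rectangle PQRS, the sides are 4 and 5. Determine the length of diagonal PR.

A rectangle's diagonal splits it into two right triangles, with the diagonal as the hypotenuse.
By the Pythagorean theorem, d^2 = 4^2 + 5^2 = 41.
Therefore d = sqrt(41).

sqrt(41)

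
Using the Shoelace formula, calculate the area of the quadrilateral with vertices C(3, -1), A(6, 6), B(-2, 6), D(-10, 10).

The Shoelace formula works by pairing each vertex with the next (cycling back to the first).
For each pair, compute x_i*y_(i+1) - x_(i+1)*y_i:
  (3*6 - 6*-1) = 24
  (6*6 - -2*6) = 48
  (-2*10 - -10*6) = 40
  (-10*-1 - 3*10) = -20
Taking half the absolute value of the total: Area = (1/2)(92) = 46.

46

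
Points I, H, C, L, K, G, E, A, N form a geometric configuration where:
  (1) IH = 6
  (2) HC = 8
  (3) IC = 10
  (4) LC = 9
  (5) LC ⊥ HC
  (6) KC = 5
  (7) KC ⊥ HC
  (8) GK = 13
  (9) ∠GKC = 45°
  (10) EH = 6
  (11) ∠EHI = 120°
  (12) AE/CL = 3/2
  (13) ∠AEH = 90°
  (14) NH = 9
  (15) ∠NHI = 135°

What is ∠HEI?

Step 1: By the law of cosines on triangle EHI: EI² = 6² + 6² − 2·6·6·cos(120°) = 108, so EI = 6·√3.
Step 2: By the inverse law of cosines on triangle HEI: cos(∠HEI) = (6² + (6·√3)² − 6²) / (2·6·6·√3) = 108/124.71 = 0.866, so ∠HEI = 30°.

Therefore, the measure of angle ∠HEI = 30°.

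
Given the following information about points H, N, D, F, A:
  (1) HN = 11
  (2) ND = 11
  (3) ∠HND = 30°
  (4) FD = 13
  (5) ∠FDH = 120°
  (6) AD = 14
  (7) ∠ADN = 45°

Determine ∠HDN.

Step 1: By the law of cosines on triangle DNH: DH² = 11² + 11² − 2·11·11·cos(30°) = 32.42, so DH ≈ 5.69.
Step 2: By the inverse law of cosines on triangle HDN: cos(∠HDN) = (5.69² + 11² − 11²) / (2·5.69·11) = 32.42/125.27 = 0.2588, so ∠HDN = 75°.

Therefore, the measure of angle ∠HDN = 75°.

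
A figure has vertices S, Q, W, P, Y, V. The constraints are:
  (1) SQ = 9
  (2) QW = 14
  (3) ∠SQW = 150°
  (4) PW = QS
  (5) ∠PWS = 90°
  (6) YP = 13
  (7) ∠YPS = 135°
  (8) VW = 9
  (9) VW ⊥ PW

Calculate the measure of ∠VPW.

From the given relations: PW = QS = 9.
Step 1: By the law of cosines on triangle PWV: PV² = 9² + 9² − 2·9·9·cos(90°) = 162, so PV = 9·√2.
Step 2: By the inverse law of cosines on triangle VPW: cos(∠VPW) = ((9·√2)² + 9² − 9²) / (2·9·√2·9) = 162/229.1 = 0.7071, so ∠VPW = 45°.

Therefore, the measure of angle ∠VPW = 45°.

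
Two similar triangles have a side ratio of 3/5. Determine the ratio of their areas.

The ratio of areas of similar triangles equals the square of the side ratio.
Side ratio = 3:5
Area ratio = (3/5)^2 = 9/25 = 9:25

9:25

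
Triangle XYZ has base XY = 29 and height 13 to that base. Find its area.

A triangle's area is half the area of a rectangle with the same base and height.
Area = (1/2) * 29 * 13 = 377/2.

377/2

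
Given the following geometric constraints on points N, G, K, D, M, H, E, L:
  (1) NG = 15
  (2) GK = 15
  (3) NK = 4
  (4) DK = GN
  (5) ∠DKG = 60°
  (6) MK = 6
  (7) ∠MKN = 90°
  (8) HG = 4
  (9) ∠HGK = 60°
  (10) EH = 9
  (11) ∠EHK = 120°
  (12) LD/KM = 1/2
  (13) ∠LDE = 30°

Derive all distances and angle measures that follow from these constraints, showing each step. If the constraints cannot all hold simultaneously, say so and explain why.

The constraints are consistent.

From the given relations:
  DK = GN = 15
  LD = 1/2·KM = 1/2·6 = 3

Step 1: From NK = 4, KM = 6, and ∠NKM = 90°, by the law of cosines:
  NM² = NK² + KM² - 2·NK·KM·cos(90°) = 16 + 36 - 0 = 52
  NM = 2·√13

Step 2: From GK = 15, KD = 15, and ∠GKD = 60°, by the law of cosines:
  GD² = GK² + KD² - 2·GK·KD·cos(60°) = 225 + 225 - 225 = 225
  GD = 15

Step 3: From KG = 15, GH = 4, and ∠KGH = 60°, by the law of cosines:
  KH² = KG² + GH² - 2·KG·GH·cos(60°) = 225 + 16 - 60 = 181
  KH = √181

Step 4: From NG = 15, NK = 4, GK = 15, by the inverse law of cosines:
  cos(∠GNK) = (NG² + NK² - GK²) / (2·NG·NK)
  ∠GNK = 82.34°

Step 5: From GK = 15, GN = 15, KN = 4, by the inverse law of cosines:
  cos(∠KGN) = (GK² + GN² - KN²) / (2·GK·GN)
  ∠KGN = 15.32°

Step 6: From KG = 15, KN = 4, GN = 15, by the inverse law of cosines:
  cos(∠GKN) = (KG² + KN² - GN²) / (2·KG·KN)
  ∠GKN = 82.34°

Step 7: From KH = √181, HE = 9, and ∠KHE = 120°, by the law of cosines:
  KE² = KH² + HE² - 2·KH·HE·cos(120°) = 181 + 81 + 121.1 = 383.1
  KE ≈ 19.57

Step 8: From NK = 4, NM = 2·√13, KM = 6, by the inverse law of cosines:
  cos(∠KNM) = (NK² + NM² - KM²) / (2·NK·NM)
  ∠KNM = 56.31°

Step 9: From GD = 15, GK = 15, DK = 15, by the inverse law of cosines:
  cos(∠DGK) = (GD² + GK² - DK²) / (2·GD·GK)
  ∠DGK = 60°

Step 10: From KG = 15, KH = √181, GH = 4, by the inverse law of cosines:
  cos(∠GKH) = (KG² + KH² - GH²) / (2·KG·KH)
  ∠GKH = 14.92°

Step 11: From DG = 15, DK = 15, GK = 15, by the inverse law of cosines:
  cos(∠GDK) = (DG² + DK² - GK²) / (2·DG·DK)
  ∠GDK = 60°

Step 12: From MK = 6, MN = 2·√13, KN = 4, by the inverse law of cosines:
  cos(∠KMN) = (MK² + MN² - KN²) / (2·MK·MN)
  ∠KMN = 33.69°

Step 13: From HG = 4, HK = √181, GK = 15, by the inverse law of cosines:
  cos(∠GHK) = (HG² + HK² - GK²) / (2·HG·HK)
  ∠GHK = 105.08°

Step 14: From KE = 19.57, KH = √181, EH = 9, by the inverse law of cosines:
  cos(∠EKH) = (KE² + KH² - EH²) / (2·KE·KH)
  ∠EKH = 23.47°

Step 15: From EH = 9, EK = 19.57, HK = √181, by the inverse law of cosines:
  cos(∠HEK) = (EH² + EK² - HK²) / (2·EH·EK)
  ∠HEK = 36.53°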